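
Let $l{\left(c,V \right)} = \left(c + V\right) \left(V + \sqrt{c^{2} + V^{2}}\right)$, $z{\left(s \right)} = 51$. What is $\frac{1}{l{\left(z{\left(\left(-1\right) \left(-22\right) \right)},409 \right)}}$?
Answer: $- \frac{409}{1196460} + \frac{29 \sqrt{202}}{1196460} \approx 2.6473 \cdot 10^{-6}$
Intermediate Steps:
$l{\left(c,V \right)} = \left(V + c\right) \left(V + \sqrt{V^{2} + c^{2}}\right)$
$\frac{1}{l{\left(z{\left(\left(-1\right) \left(-22\right) \right)},409 \right)}} = \frac{1}{409^{2} + 409 \cdot 51 + 409 \sqrt{409^{2} + 51^{2}} + 51 \sqrt{409^{2} + 51^{2}}} = \frac{1}{167281 + 20859 + 409 \sqrt{167281 + 2601} + 51 \sqrt{167281 + 2601}} = \frac{1}{167281 + 20859 + 409 \sqrt{169882} + 51 \sqrt{169882}} = \frac{1}{167281 + 20859 + 409 \cdot 29 \sqrt{202} + 51 \cdot 29 \sqrt{202}} = \frac{1}{167281 + 20859 + 11861 \sqrt{202} + 1479 \sqrt{202}} = \frac{1}{188140 + 13340 \sqrt{202}}$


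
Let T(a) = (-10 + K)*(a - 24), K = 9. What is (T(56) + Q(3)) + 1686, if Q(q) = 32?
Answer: 1686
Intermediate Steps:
T(a) = 24 - a (T(a) = (-10 + 9)*(a - 24) = -(-24 + a) = 24 - a)
(T(56) + Q(3)) + 1686 = ((24 - 1*56) + 32) + 1686 = ((24 - 56) + 32) + 1686 = (-32 + 32) + 1686 = 0 + 1686 = 1686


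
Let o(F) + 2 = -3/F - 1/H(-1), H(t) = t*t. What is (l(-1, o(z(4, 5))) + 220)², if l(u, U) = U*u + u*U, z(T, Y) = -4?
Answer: 201601/4 ≈ 50400.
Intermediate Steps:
H(t) = t²
o(F) = -3 - 3/F (o(F) = -2 + (-3/F - 1/((-1)²)) = -2 + (-3/F - 1/1) = -2 + (-3/F - 1*1) = -2 + (-3/F - 1) = -2 + (-1 - 3/F) = -3 - 3/F)
l(u, U) = 2*U*u (l(u, U) = U*u + U*u = 2*U*u)
(l(-1, o(z(4, 5))) + 220)² = (2*(-3 - 3/(-4))*(-1) + 220)² = (2*(-3 - 3*(-¼))*(-1) + 220)² = (2*(-3 + ¾)*(-1) + 220)² = (2*(-9/4)*(-1) + 220)² = (9/2 + 220)² = (449/2)² = 201601/4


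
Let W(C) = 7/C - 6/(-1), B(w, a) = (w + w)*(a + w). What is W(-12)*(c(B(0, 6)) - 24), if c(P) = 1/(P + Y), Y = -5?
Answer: -1573/12 ≈ -131.08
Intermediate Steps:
B(w, a) = 2*w*(a + w) (B(w, a) = (2*w)*(a + w) = 2*w*(a + w))
c(P) = 1/(-5 + P) (c(P) = 1/(P - 5) = 1/(-5 + P))
W(C) = 6 + 7/C (W(C) = 7/C - 6*(-1) = 7/C + 6 = 6 + 7/C)
W(-12)*(c(B(0, 6)) - 24) = (6 + 7/(-12))*(1/(-5 + 2*0*(6 + 0)) - 24) = (6 + 7*(-1/12))*(1/(-5 + 2*0*6) - 24) = (6 - 7/12)*(1/(-5 + 0) - 24) = 65*(1/(-5) - 24)/12 = 65*(-⅕ - 24)/12 = (65/12)*(-121/5) = -1573/12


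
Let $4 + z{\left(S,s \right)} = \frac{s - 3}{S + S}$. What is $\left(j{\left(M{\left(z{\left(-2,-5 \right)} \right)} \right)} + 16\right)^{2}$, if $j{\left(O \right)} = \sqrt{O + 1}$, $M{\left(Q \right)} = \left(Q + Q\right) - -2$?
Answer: $\left(16 + i\right)^{2} \approx 255.0 + 32.0 i$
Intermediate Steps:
$z{\left(S,s \right)} = -4 + \frac{-3 + s}{2 S}$ ($z{\left(S,s \right)} = -4 + \frac{s - 3}{S + S} = -4 + \frac{-3 + s}{2 S}$)
$M{\left(Q \right)} = 2 + 2 Q$ ($M{\left(Q \right)} = 2 Q + 2 = 2 + 2 Q$)
$j{\left(O \right)} = \sqrt{1 + O}$
$\left(j{\left(M{\left(z{\left(-2,-5 \right)} \right)} \right)} + 16\right)^{2} = \left(\sqrt{1 + \left(2 + 2 \frac{-3 - 5 - -16}{2 \left(-2\right)}\right)} + 16\right)^{2} = \left(\sqrt{1 + \left(2 + 2 \cdot \frac{1}{2} \left(- \frac{1}{2}\right) \left(-3 - 5 + 16\right)\right)} + 16\right)^{2} = \left(\sqrt{1 + \left(2 + 2 \cdot \frac{1}{2} \left(- \frac{1}{2}\right) 8\right)} + 16\right)^{2} = \left(\sqrt{1 + \left(2 + 2 \left(-2\right)\right)} + 16\right)^{2} = \left(\sqrt{1 + \left(2 - 4\right)} + 16\right)^{2} = \left(\sqrt{1 - 2} + 16\right)^{2} = \left(\sqrt{-1} + 16\right)^{2} = \left(i + 16\right)^{2} = \left(16 + i\right)^{2}$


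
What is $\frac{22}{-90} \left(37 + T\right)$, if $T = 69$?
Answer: $- \frac{1166}{45} \approx -25.911$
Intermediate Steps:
$\frac{22}{-90} \left(37 + T\right) = \frac{22}{-90} \left(37 + 69\right) = 22 \left(- \frac{1}{90}\right) 106 = \left(- \frac{11}{45}\right) 106 = - \frac{1166}{45}$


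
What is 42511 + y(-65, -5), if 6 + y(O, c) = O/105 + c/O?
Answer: 11603717/273 ≈ 42504.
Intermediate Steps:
y(O, c) = -6 + O/105 + c/O (y(O, c) = -6 + (O/105 + c/O) = -6 + O/105 + c/O)
42511 + y(-65, -5) = 42511 + (-6 + (1/105)*(-65) - 5/(-65)) = 42511 + (-6 - 13/21 - 5*(-1/65)) = 42511 + (-6 - 13/21 + 1/13) = 42511 - 1786/273 = 11603717/273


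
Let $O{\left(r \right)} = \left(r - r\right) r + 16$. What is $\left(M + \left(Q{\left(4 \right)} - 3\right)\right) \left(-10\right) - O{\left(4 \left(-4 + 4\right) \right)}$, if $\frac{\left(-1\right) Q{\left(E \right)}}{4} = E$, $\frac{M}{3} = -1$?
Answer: $204$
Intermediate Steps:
$M = -3$ ($M = 3 \left(-1\right) = -3$)
$Q{\left(E \right)} = - 4 E$
$O{\left(r \right)} = 16$ ($O{\left(r \right)} = 0 r + 16 = 0 + 16 = 16$)
$\left(M + \left(Q{\left(4 \right)} - 3\right)\right) \left(-10\right) - O{\left(4 \left(-4 + 4\right) \right)} = \left(-3 - 19\right) \left(-10\right) - 16 = \left(-22\right) \left(-10\right) - 16 = 220 - 16 = 204$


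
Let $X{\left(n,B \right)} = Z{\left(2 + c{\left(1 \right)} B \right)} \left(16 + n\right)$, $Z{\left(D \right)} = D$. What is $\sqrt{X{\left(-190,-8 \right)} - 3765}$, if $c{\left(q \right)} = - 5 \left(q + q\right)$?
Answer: $i \sqrt{18033} \approx 134.29 i$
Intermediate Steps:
$c{\left(q \right)} = - 10 q$ ($c{\left(q \right)} = - 5 \cdot 2 q = - 10 q$)
$X{\left(n,B \right)} = \left(2 - 10 B\right) \left(16 + n\right)$ ($X{\left(n,B \right)} = \left(2 + \left(-10\right) 1 B\right) \left(16 + n\right) = \left(2 - 10 B\right) \left(16 + n\right)$)
$\sqrt{X{\left(-190,-8 \right)} - 3765} = \sqrt{- 2 \left(-1 + 5 \left(-8\right)\right) \left(16 - 190\right) - 3765} = \sqrt{\left(-2\right) \left(-1 - 40\right) \left(-174\right) - 3765} = \sqrt{\left(-2\right) \left(-41\right) \left(-174\right) - 3765} = \sqrt{-14268 - 3765} = \sqrt{-18033} = i \sqrt{18033}$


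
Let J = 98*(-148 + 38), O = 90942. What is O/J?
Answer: -45471/5390 ≈ -8.4362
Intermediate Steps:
J = -10780 (J = 98*(-110) = -10780)
O/J = 90942/(-10780) = 90942*(-1/10780) = -45471/5390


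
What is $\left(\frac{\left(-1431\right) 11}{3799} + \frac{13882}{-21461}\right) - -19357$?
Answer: $\frac{143435656064}{7411849} \approx 19352.0$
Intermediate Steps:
$\left(\frac{\left(-1431\right) 11}{3799} + \frac{13882}{-21461}\right) - -19357 = \left(\left(-15741\right) \frac{1}{3799} + 13882 \left(- \frac{1}{21461}\right)\right) + 19357 = \left(- \frac{15741}{3799} - \frac{1262}{1951}\right) + 19357 = - \frac{35505029}{7411849} + 19357 = \frac{143435656064}{7411849}$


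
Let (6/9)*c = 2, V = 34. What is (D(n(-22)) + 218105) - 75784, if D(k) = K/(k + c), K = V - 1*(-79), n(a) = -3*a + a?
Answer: 6689200/47 ≈ 1.4232e+5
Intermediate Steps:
n(a) = -2*a
c = 3 (c = (3/2)*2 = 3)
K = 113 (K = 34 - 1*(-79) = 34 + 79 = 113)
D(k) = 113/(3 + k) (D(k) = 113/(k + 3) = 113/(3 + k))
(D(n(-22)) + 218105) - 75784 = (113/(3 - 2*(-22)) + 218105) - 75784 = (113/(3 + 44) + 218105) - 75784 = (113/47 + 218105) - 75784 = 10251048/47 - 75784 = 6689200/47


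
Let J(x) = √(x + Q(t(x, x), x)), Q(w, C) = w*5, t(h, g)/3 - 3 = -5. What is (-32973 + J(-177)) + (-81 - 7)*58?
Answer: -38077 + 3*I*√23 ≈ -38077.0 + 14.387*I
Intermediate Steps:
t(h, g) = -6 (t(h, g) = 9 + 3*(-5) = 9 - 15 = -6)
Q(w, C) = 5*w
J(x) = √(-30 + x) (J(x) = √(x + 5*(-6)) = √(x - 30) = √(-30 + x))
(-32973 + J(-177)) + (-81 - 7)*58 = (-32973 + √(-30 - 177)) + (-81 - 7)*58 = (-32973 + √(-207)) - 88*58 = (-32973 + 3*I*√23) - 5104 = -38077 + 3*I*√23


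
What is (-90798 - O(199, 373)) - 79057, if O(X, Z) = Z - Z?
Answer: -169855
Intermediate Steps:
O(X, Z) = 0
(-90798 - O(199, 373)) - 79057 = (-90798 - 1*0) - 79057 = (-90798 + 0) - 79057 = -90798 - 79057 = -169855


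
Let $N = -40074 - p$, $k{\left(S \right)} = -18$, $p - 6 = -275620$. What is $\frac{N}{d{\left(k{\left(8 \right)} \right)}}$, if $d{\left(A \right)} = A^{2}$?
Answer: $\frac{58885}{81} \approx 726.98$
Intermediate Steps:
$p = -275614$ ($p = 6 - 275620 = -275614$)
$N = 235540$ ($N = -40074 - -275614 = -40074 + 275614 = 235540$)
$\frac{N}{d{\left(k{\left(8 \right)} \right)}} = \frac{235540}{\left(-18\right)^{2}} = \frac{235540}{324} = 235540 \cdot \frac{1}{324} = \frac{58885}{81}$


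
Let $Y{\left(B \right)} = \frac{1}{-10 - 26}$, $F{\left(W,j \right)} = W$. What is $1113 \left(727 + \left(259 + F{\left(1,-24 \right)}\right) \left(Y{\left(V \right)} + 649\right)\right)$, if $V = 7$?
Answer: $\frac{565826198}{3} \approx 1.8861 \cdot 10^{8}$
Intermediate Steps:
$Y{\left(B \right)} = - \frac{1}{36}$ ($Y{\left(B \right)} = \frac{1}{-36} = - \frac{1}{36}$)
$1113 \left(727 + \left(259 + F{\left(1,-24 \right)}\right) \left(Y{\left(V \right)} + 649\right)\right) = 1113 \left(727 + \left(259 + 1\right) \left(- \frac{1}{36} + 649\right)\right) = 1113 \left(727 + 260 \cdot \frac{23363}{36}\right) = 1113 \left(727 + \frac{1518595}{9}\right) = 1113 \cdot \frac{1525138}{9} = \frac{565826198}{3}$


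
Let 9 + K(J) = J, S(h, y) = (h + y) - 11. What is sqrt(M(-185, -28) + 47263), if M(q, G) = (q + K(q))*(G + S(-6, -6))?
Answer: 4*sqrt(4162) ≈ 258.05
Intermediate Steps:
S(h, y) = -11 + h + y
K(J) = -9 + J
M(q, G) = (-23 + G)*(-9 + 2*q) (M(q, G) = (q + (-9 + q))*(G + (-11 - 6 - 6)) = (-9 + 2*q)*(G - 23) = (-9 + 2*q)*(-23 + G) = (-23 + G)*(-9 + 2*q))
sqrt(M(-185, -28) + 47263) = sqrt((207 - 46*(-185) - 28*(-185) - 28*(-9 - 185)) + 47263) = sqrt((207 + 8510 + 5180 - 28*(-194)) + 47263) = sqrt((207 + 8510 + 5180 + 5432) + 47263) = sqrt(19329 + 47263) = sqrt(66592) = 4*sqrt(4162)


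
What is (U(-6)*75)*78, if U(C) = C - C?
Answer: 0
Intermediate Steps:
U(C) = 0
(U(-6)*75)*78 = (0*75)*78 = 0*78 = 0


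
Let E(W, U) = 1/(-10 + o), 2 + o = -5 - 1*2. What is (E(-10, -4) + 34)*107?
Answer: 69015/19 ≈ 3632.4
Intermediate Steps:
o = -9 (o = -2 + (-5 - 1*2) = -2 + (-5 - 2) = -2 - 7 = -9)
E(W, U) = -1/19 (E(W, U) = 1/(-10 - 9) = 1/(-19) = -1/19)
(E(-10, -4) + 34)*107 = (-1/19 + 34)*107 = (645/19)*107 = 69015/19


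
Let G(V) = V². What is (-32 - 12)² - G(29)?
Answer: 1095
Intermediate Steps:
(-32 - 12)² - G(29) = (-32 - 12)² - 1*29² = (-44)² - 1*841 = 1936 - 841 = 1095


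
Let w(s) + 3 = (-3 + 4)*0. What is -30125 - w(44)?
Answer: -30122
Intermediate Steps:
w(s) = -3 (w(s) = -3 + (-3 + 4)*0 = -3 + 1*0 = -3 + 0 = -3)
-30125 - w(44) = -30125 - 1*(-3) = -30125 + 3 = -30122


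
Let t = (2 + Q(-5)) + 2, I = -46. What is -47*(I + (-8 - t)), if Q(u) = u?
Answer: 2491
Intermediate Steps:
t = -1 (t = (2 - 5) + 2 = -3 + 2 = -1)
-47*(I + (-8 - t)) = -47*(-46 + (-8 - 1*(-1))) = -47*(-46 + (-8 + 1)) = -47*(-46 - 7) = -47*(-53) = 2491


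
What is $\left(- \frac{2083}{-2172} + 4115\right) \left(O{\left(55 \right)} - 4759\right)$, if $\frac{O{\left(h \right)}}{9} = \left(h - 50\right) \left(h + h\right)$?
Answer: $\frac{1707513833}{2172} \approx 7.8615 \cdot 10^{5}$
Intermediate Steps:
$O{\left(h \right)} = 18 h \left(-50 + h\right)$ ($O{\left(h \right)} = 9 \left(h - 50\right) \left(h + h\right) = 9 \left(-50 + h\right) 2 h = 9 \cdot 2 h \left(-50 + h\right) = 18 h \left(-50 + h\right)$)
$\left(- \frac{2083}{-2172} + 4115\right) \left(O{\left(55 \right)} - 4759\right) = \left(- \frac{2083}{-2172} + 4115\right) \left(18 \cdot 55 \left(-50 + 55\right) - 4759\right) = \left(\left(-2083\right) \left(- \frac{1}{2172}\right) + 4115\right) \left(18 \cdot 55 \cdot 5 - 4759\right) = \left(\frac{2083}{2172} + 4115\right) \left(4950 - 4759\right) = \frac{8939863}{2172} \cdot 191 = \frac{1707513833}{2172}$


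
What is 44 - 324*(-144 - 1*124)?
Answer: 86876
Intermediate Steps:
44 - 324*(-144 - 1*124) = 44 - 324*(-144 - 124) = 44 - 324*(-268) = 44 + 86832 = 86876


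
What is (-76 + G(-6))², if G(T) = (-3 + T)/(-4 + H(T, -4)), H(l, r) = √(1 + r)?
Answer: (44840*√3 + 69697*I)/(8*√3 + 13*I) ≈ 5490.9 - 121.6*I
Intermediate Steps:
G(T) = (-3 + T)/(-4 + I*√3) (G(T) = (-3 + T)/(-4 + √(1 - 4)) = (-3 + T)/(-4 + √(-3)) = (-3 + T)/(-4 + I*√3))
(-76 + G(-6))² = (-76 - (-3 - 6)/(4 - I*√3))² = (-76 - 1*(-9)/(4 - I*√3))² = (-76 + 9/(4 - I*√3))²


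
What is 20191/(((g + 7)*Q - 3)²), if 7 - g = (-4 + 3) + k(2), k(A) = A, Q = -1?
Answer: 20191/256 ≈ 78.871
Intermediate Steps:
g = 6 (g = 7 - ((-4 + 3) + 2) = 7 - (-1 + 2) = 7 - 1*1 = 7 - 1 = 6)
20191/(((g + 7)*Q - 3)²) = 20191/(((6 + 7)*(-1) - 3)²) = 20191/((13*(-1) - 3)²) = 20191/((-13 - 3)²) = 20191/((-16)²) = 20191/256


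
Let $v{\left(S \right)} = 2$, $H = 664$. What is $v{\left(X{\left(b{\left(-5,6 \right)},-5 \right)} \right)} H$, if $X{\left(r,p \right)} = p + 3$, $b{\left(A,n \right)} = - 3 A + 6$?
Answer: $1328$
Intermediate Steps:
$b{\left(A,n \right)} = 6 - 3 A$
$X{\left(r,p \right)} = 3 + p$
$v{\left(X{\left(b{\left(-5,6 \right)},-5 \right)} \right)} H = 2 \cdot 664 = 1328$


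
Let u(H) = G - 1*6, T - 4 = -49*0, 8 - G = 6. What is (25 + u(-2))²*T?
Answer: 1764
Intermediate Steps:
G = 2 (G = 8 - 1*6 = 8 - 6 = 2)
T = 4 (T = 4 - 49*0 = 4 + 0 = 4)
u(H) = -4 (u(H) = 2 - 1*6 = 2 - 6 = -4)
(25 + u(-2))²*T = (25 - 4)²*4 = 21²*4 = 441*4 = 1764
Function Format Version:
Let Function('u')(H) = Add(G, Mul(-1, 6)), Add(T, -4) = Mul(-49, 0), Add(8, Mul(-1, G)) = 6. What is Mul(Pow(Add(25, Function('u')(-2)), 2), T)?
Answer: 1764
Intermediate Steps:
G = 2 (G = Add(8, Mul(-1, 6)) = Add(8, -6) = 2)
T = 4 (T = Add(4, Mul(-49, 0)) = Add(4, 0) = 4)
Function('u')(H) = -4 (Function('u')(H) = Add(2, Mul(-1, 6)) = Add(2, -6) = -4)
Mul(Pow(Add(25, Function('u')(-2)), 2), T) = Mul(Pow(Add(25, -4), 2), 4) = Mul(Pow(21, 2), 4) = Mul(441, 4) = 1764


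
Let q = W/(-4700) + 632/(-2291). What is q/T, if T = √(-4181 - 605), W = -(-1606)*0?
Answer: 4*I*√4786/69397 ≈ 0.0039875*I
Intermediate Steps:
W = 0 (W = -1606*0 = 0)
q = -8/29 (q = 0/(-4700) + 632/(-2291) = 0*(-1/4700) + 632*(-1/2291) = 0 - 8/29 = -8/29 ≈ -0.27586)
T = I*√4786 (T = √(-4786) = I*√4786 ≈ 69.181*I)
q/T = -8*(-I*√4786/4786)/29 = -(-4)*I*√4786/69397 = 4*I*√4786/69397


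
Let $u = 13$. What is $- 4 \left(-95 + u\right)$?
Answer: $328$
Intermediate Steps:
$- 4 \left(-95 + u\right) = - 4 \left(-95 + 13\right) = \left(-4\right) \left(-82\right) = 328$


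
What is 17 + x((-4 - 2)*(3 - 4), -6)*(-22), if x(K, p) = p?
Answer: 149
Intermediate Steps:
17 + x((-4 - 2)*(3 - 4), -6)*(-22) = 17 - 6*(-22) = 17 + 132 = 149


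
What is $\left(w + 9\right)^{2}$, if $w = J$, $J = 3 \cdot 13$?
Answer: $2304$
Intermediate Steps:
$J = 39$
$w = 39$
$\left(w + 9\right)^{2} = \left(39 + 9\right)^{2} = 48^{2} = 2304$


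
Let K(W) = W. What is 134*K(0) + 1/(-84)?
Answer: -1/84 ≈ -0.011905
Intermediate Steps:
134*K(0) + 1/(-84) = 134*0 + 1/(-84) = 0 - 1/84 = -1/84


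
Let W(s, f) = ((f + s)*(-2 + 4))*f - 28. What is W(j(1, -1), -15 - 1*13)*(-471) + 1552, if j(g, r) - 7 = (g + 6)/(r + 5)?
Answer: -492998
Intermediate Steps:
j(g, r) = 7 + (6 + g)/(5 + r) (j(g, r) = 7 + (g + 6)/(r + 5) = 7 + (6 + g)/(5 + r))
W(s, f) = -28 + f*(2*f + 2*s) (W(s, f) = ((f + s)*2)*f - 28 = (2*f + 2*s)*f - 28 = f*(2*f + 2*s) - 28 = -28 + f*(2*f + 2*s))
W(j(1, -1), -15 - 1*13)*(-471) + 1552 = (-28 + 2*(-15 - 1*13)² + 2*(-15 - 1*13)*((41 + 1 + 7*(-1))/(5 - 1)))*(-471) + 1552 = (-28 + 2*(-15 - 13)² + 2*(-15 - 13)*((41 + 1 - 7)/4))*(-471) + 1552 = (-28 + 2*(-28)² + 2*(-28)*((¼)*35))*(-471) + 1552 = (-28 + 2*784 + 2*(-28)*(35/4))*(-471) + 1552 = (-28 + 1568 - 490)*(-471) + 1552 = 1050*(-471) + 1552 = -494550 + 1552 = -492998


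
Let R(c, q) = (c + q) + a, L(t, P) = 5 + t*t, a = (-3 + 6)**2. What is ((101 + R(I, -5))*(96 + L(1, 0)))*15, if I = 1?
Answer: 162180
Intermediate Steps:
a = 9 (a = 3**2 = 9)
L(t, P) = 5 + t**2
R(c, q) = 9 + c + q (R(c, q) = (c + q) + 9 = 9 + c + q)
((101 + R(I, -5))*(96 + L(1, 0)))*15 = ((101 + (9 + 1 - 5))*(96 + (5 + 1**2)))*15 = ((101 + 5)*(96 + (5 + 1)))*15 = (106*(96 + 6))*15 = (106*102)*15 = 10812*15 = 162180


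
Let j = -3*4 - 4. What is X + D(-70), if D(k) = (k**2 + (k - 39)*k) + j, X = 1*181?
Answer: 12695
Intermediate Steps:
j = -16 (j = -12 - 4 = -16)
X = 181
D(k) = -16 + k**2 + k*(-39 + k) (D(k) = (k**2 + (k - 39)*k) - 16 = (k**2 + (-39 + k)*k) - 16 = (k**2 + k*(-39 + k)) - 16 = -16 + k**2 + k*(-39 + k))
X + D(-70) = 181 + (-16 - 39*(-70) + 2*(-70)**2) = 181 + (-16 + 2730 + 2*4900) = 181 + (-16 + 2730 + 9800) = 181 + 12514 = 12695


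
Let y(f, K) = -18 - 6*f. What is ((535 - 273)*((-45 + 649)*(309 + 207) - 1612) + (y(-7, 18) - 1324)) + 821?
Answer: 81233145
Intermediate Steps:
y(f, K) = -18 - 6*f
((535 - 273)*((-45 + 649)*(309 + 207) - 1612) + (y(-7, 18) - 1324)) + 821 = ((535 - 273)*((-45 + 649)*(309 + 207) - 1612) + ((-18 - 6*(-7)) - 1324)) + 821 = (262*(604*516 - 1612) + ((-18 + 42) - 1324)) + 821 = (262*(311664 - 1612) + (24 - 1324)) + 821 = (262*310052 - 1300) + 821 = (81233624 - 1300) + 821 = 81232324 + 821 = 81233145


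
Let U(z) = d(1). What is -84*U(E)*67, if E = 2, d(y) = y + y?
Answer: -11256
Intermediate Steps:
d(y) = 2*y
U(z) = 2 (U(z) = 2*1 = 2)
-84*U(E)*67 = -84*2*67 = -168*67 = -11256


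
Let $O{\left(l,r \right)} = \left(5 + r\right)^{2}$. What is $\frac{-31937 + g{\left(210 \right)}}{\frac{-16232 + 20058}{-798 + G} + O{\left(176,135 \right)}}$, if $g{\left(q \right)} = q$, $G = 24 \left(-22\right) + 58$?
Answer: $- \frac{20114918}{12424487} \approx -1.619$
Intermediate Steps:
$G = -470$ ($G = -528 + 58 = -470$)
$\frac{-31937 + g{\left(210 \right)}}{\frac{-16232 + 20058}{-798 + G} + O{\left(176,135 \right)}} = \frac{-31937 + 210}{\frac{-16232 + 20058}{-798 - 470} + \left(5 + 135\right)^{2}} = - \frac{31727}{\frac{3826}{-1268} + 140^{2}} = - \frac{31727}{3826 \left(- \frac{1}{1268}\right) + 19600} = - \frac{31727}{- \frac{1913}{634} + 19600} = - \frac{31727}{\frac{12424487}{634}} = \left(-31727\right) \frac{634}{12424487} = - \frac{20114918}{12424487}$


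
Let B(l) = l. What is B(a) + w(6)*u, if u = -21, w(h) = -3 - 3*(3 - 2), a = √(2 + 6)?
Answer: 126 + 2*√2 ≈ 128.83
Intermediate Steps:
a = 2*√2 (a = √8 = 2*√2 ≈ 2.8284)
w(h) = -6 (w(h) = -3 - 3*1 = -3 - 3 = -6)
B(a) + w(6)*u = 2*√2 - 6*(-21) = 2*√2 + 126 = 126 + 2*√2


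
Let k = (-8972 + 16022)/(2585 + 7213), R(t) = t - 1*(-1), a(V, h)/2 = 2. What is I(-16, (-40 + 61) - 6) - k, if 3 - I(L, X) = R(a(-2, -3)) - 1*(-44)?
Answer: -76293/1633 ≈ -46.720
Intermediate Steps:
a(V, h) = 4 (a(V, h) = 2*2 = 4)
R(t) = 1 + t (R(t) = t + 1 = 1 + t)
k = 1175/1633 (k = 7050/9798 = 7050*(1/9798) = 1175/1633 ≈ 0.71953)
I(L, X) = -46 (I(L, X) = 3 - ((1 + 4) - 1*(-44)) = 3 - (5 + 44) = 3 - 1*49 = 3 - 49 = -46)
I(-16, (-40 + 61) - 6) - k = -46 - 1*1175/1633 = -46 - 1175/1633 = -76293/1633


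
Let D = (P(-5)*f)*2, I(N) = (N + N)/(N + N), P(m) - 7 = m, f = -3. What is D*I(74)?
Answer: -12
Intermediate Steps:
P(m) = 7 + m
I(N) = 1 (I(N) = (2*N)/((2*N)) = (2*N)*(1/(2*N)) = 1)
D = -12 (D = ((7 - 5)*(-3))*2 = (2*(-3))*2 = -6*2 = -12)
D*I(74) = -12*1 = -12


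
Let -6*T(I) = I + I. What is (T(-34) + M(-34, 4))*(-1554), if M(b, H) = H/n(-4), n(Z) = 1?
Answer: -23828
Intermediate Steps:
T(I) = -I/3 (T(I) = -(I + I)/6 = -I/3)
M(b, H) = H (M(b, H) = H/1 = H*1 = H)
(T(-34) + M(-34, 4))*(-1554) = (-⅓*(-34) + 4)*(-1554) = (34/3 + 4)*(-1554) = (46/3)*(-1554) = -23828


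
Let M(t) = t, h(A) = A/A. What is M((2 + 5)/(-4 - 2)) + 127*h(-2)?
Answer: 755/6 ≈ 125.83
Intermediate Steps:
h(A) = 1
M((2 + 5)/(-4 - 2)) + 127*h(-2) = (2 + 5)/(-4 - 2) + 127*1 = 7/(-6) + 127 = 7*(-⅙) + 127 = -7/6 + 127 = 755/6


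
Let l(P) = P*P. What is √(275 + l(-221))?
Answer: 2*√12279 ≈ 221.62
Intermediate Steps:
l(P) = P²
√(275 + l(-221)) = √(275 + (-221)²) = √(275 + 48841) = √49116 = 2*√12279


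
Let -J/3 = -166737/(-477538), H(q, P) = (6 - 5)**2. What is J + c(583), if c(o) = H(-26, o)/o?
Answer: -291145475/278404654 ≈ -1.0458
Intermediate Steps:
H(q, P) = 1 (H(q, P) = 1**2 = 1)
c(o) = 1/o
J = -500211/477538 (J = -(-500211)/(-477538) = -(-500211)*(-1)/477538 = -3*166737/477538 = -500211/477538 ≈ -1.0475)
J + c(583) = -500211/477538 + 1/583 = -291145475/278404654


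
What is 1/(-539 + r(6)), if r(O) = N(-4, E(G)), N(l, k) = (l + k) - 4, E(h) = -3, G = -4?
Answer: -1/550 ≈ -0.0018182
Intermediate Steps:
N(l, k) = -4 + k + l (N(l, k) = (k + l) - 4 = -4 + k + l)
r(O) = -11 (r(O) = -4 - 3 - 4 = -11)
1/(-539 + r(6)) = 1/(-539 - 11) = 1/(-550) = -1/550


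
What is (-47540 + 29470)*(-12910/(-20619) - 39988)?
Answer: 14898708892340/20619 ≈ 7.2257e+8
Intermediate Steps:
(-47540 + 29470)*(-12910/(-20619) - 39988) = -18070*(-12910*(-1/20619) - 39988) = -18070*(12910/20619 - 39988) = -18070*(-824499662/20619) = 14898708892340/20619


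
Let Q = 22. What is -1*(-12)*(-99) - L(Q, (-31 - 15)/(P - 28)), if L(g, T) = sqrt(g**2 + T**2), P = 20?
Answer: -1188 - sqrt(8273)/4 ≈ -1210.7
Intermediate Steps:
L(g, T) = sqrt(T**2 + g**2)
-1*(-12)*(-99) - L(Q, (-31 - 15)/(P - 28)) = -1*(-12)*(-99) - sqrt(((-31 - 15)/(20 - 28))**2 + 22**2) = 12*(-99) - sqrt((-46/(-8))**2 + 484) = -1188 - sqrt((-46*(-1/8))**2 + 484) = -1188 - sqrt((23/4)**2 + 484) = -1188 - sqrt(529/16 + 484) = -1188 - sqrt(8273/16) = -1188 - sqrt(8273)/4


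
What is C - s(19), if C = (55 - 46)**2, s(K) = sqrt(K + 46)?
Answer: 81 - sqrt(65) ≈ 72.938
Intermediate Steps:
s(K) = sqrt(46 + K)
C = 81 (C = 9**2 = 81)
C - s(19) = 81 - sqrt(46 + 19) = 81 - sqrt(65)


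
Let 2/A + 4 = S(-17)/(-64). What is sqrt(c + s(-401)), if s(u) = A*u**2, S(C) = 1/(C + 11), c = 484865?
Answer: sqrt(952885951745)/1535 ≈ 635.93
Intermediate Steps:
S(C) = 1/(11 + C)
A = -768/1535 (A = 2/(-4 + 1/((11 - 17)*(-64))) = 2/(-4 - 1/64/(-6)) = 2/(-4 - 1/6*(-1/64)) = 2/(-4 + 1/384) = 2/(-1535/384) = 2*(-384/1535) = -768/1535 ≈ -0.50033)
s(u) = -768*u**2/1535
sqrt(c + s(-401)) = sqrt(484865 - 768/1535*(-401)**2) = sqrt(484865 - 768/1535*160801) = sqrt(484865 - 123495168/1535) = sqrt(620772607/1535) = sqrt(952885951745)/1535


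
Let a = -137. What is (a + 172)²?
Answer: 1225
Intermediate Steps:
(a + 172)² = (-137 + 172)² = 35² = 1225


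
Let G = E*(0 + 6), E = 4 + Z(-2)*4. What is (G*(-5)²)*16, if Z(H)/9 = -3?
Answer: -249600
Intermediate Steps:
Z(H) = -27 (Z(H) = 9*(-3) = -27)
E = -104 (E = 4 - 27*4 = 4 - 108 = -104)
G = -624 (G = -104*(0 + 6) = -104*6 = -624)
(G*(-5)²)*16 = -624*(-5)²*16 = -624*25*16 = -15600*16 = -249600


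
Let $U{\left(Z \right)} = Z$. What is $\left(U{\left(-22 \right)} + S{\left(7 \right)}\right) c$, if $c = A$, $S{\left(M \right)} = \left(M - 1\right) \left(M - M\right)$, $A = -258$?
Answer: $5676$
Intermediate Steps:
$S{\left(M \right)} = 0$ ($S{\left(M \right)} = \left(-1 + M\right) 0 = 0$)
$c = -258$
$\left(U{\left(-22 \right)} + S{\left(7 \right)}\right) c = \left(-22 + 0\right) \left(-258\right) = \left(-22\right) \left(-258\right) = 5676$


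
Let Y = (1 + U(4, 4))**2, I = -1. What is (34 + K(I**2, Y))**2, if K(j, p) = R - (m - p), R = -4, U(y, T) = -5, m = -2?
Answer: 2304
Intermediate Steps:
Y = 16 (Y = (1 - 5)**2 = (-4)**2 = 16)
K(j, p) = -2 + p (K(j, p) = -4 - (-2 - p) = -4 + (2 + p) = -2 + p)
(34 + K(I**2, Y))**2 = (34 + (-2 + 16))**2 = (34 + 14)**2 = 48**2 = 2304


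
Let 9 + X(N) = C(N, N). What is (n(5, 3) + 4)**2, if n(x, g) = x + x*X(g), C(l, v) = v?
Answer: 441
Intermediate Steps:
X(N) = -9 + N
n(x, g) = x + x*(-9 + g)
(n(5, 3) + 4)**2 = (5*(-8 + 3) + 4)**2 = (5*(-5) + 4)**2 = (-25 + 4)**2 = (-21)**2 = 441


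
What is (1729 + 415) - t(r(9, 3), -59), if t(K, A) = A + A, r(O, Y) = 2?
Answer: 2262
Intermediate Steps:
t(K, A) = 2*A
(1729 + 415) - t(r(9, 3), -59) = (1729 + 415) - 2*(-59) = 2144 - 1*(-118) = 2144 + 118 = 2262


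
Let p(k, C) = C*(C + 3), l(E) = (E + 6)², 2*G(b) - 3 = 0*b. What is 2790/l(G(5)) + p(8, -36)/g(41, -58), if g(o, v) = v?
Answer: 4222/145 ≈ 29.117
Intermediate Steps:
G(b) = 3/2 (G(b) = 3/2 + (0*b)/2 = 3/2 + (½)*0 = 3/2 + 0 = 3/2)
l(E) = (6 + E)²
p(k, C) = C*(3 + C)
2790/l(G(5)) + p(8, -36)/g(41, -58) = 2790/((6 + 3/2)²) - 36*(3 - 36)/(-58) = 2790/((15/2)²) - 36*(-33)*(-1/58) = 2790/(225/4) + 1188*(-1/58) = 2790*(4/225) - 594/29 = 248/5 - 594/29 = 4222/145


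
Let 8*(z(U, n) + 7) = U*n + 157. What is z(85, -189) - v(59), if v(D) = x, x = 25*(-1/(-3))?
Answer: -12023/6 ≈ -2003.8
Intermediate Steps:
z(U, n) = 101/8 + U*n/8 (z(U, n) = -7 + (U*n + 157)/8 = -7 + (157 + U*n)/8 = -7 + (157/8 + U*n/8) = 101/8 + U*n/8)
x = 25/3 (x = 25*(-1*(-1/3)) = 25*(1/3) = 25/3 ≈ 8.3333)
v(D) = 25/3
z(85, -189) - v(59) = (101/8 + (1/8)*85*(-189)) - 1*25/3 = (101/8 - 16065/8) - 25/3 = -3991/2 - 25/3 = -12023/6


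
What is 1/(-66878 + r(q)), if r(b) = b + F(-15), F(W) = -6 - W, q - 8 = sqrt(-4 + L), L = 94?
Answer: -7429/496710359 - sqrt(10)/1490131077 ≈ -1.4959e-5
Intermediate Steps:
q = 8 + 3*sqrt(10) (q = 8 + sqrt(-4 + 94) = 8 + sqrt(90) = 8 + 3*sqrt(10) ≈ 17.487)
r(b) = 9 + b (r(b) = b + (-6 - 1*(-15)) = b + (-6 + 15) = b + 9 = 9 + b)
1/(-66878 + r(q)) = 1/(-66878 + (9 + (8 + 3*sqrt(10)))) = 1/(-66878 + (17 + 3*sqrt(10))) = 1/(-66861 + 3*sqrt(10))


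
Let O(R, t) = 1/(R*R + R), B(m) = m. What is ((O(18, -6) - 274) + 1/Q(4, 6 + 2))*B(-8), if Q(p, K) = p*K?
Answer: 1499141/684 ≈ 2191.7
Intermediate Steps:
Q(p, K) = K*p
O(R, t) = 1/(R + R²) (O(R, t) = 1/(R² + R) = 1/(R + R²))
((O(18, -6) - 274) + 1/Q(4, 6 + 2))*B(-8) = ((1/(18*(1 + 18)) - 274) + 1/((6 + 2)*4))*(-8) = (((1/18)/19 - 274) + 1/(8*4))*(-8) = (((1/18)*(1/19) - 274) + 1/32)*(-8) = ((1/342 - 274) + 1/32)*(-8) = (-93707/342 + 1/32)*(-8) = -1499141/5472*(-8) = 1499141/684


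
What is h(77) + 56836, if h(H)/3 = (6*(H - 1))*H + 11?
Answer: 162205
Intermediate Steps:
h(H) = 33 + 3*H*(-6 + 6*H) (h(H) = 3*((6*(H - 1))*H + 11) = 3*((6*(-1 + H))*H + 11) = 3*((-6 + 6*H)*H + 11) = 3*(H*(-6 + 6*H) + 11) = 3*(11 + H*(-6 + 6*H)) = 33 + 3*H*(-6 + 6*H))
h(77) + 56836 = (33 - 18*77 + 18*77**2) + 56836 = (33 - 1386 + 18*5929) + 56836 = (33 - 1386 + 106722) + 56836 = 105369 + 56836 = 162205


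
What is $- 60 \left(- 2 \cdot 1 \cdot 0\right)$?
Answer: $0$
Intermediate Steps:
$- 60 \left(- 2 \cdot 1 \cdot 0\right) = - 60 \left(\left(-2\right) 0\right) = \left(-60\right) 0 = 0$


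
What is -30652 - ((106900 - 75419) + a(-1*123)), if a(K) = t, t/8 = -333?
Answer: -59469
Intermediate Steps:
t = -2664 (t = 8*(-333) = -2664)
a(K) = -2664
-30652 - ((106900 - 75419) + a(-1*123)) = -30652 - ((106900 - 75419) - 2664) = -30652 - (31481 - 2664) = -30652 - 1*28817 = -30652 - 28817 = -59469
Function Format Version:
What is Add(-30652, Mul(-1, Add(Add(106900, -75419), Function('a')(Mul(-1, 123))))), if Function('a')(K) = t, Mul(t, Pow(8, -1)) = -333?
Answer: -59469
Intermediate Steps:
t = -2664 (t = Mul(8, -333) = -2664)
Function('a')(K) = -2664
Add(-30652, Mul(-1, Add(Add(106900, -75419), Function('a')(Mul(-1, 123))))) = Add(-30652, Mul(-1, Add(Add(106900, -75419), -2664))) = Add(-30652, Mul(-1, Add(31481, -2664))) = Add(-30652, Mul(-1, 28817)) = Add(-30652, -28817) = -59469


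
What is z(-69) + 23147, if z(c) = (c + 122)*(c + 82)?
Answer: 23836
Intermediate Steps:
z(c) = (82 + c)*(122 + c) (z(c) = (122 + c)*(82 + c) = (82 + c)*(122 + c))
z(-69) + 23147 = (10004 + (-69)² + 204*(-69)) + 23147 = (10004 + 4761 - 14076) + 23147 = 689 + 23147 = 23836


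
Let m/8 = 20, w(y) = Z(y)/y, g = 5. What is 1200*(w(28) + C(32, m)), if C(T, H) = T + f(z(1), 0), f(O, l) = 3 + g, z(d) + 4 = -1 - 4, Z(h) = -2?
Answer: 335400/7 ≈ 47914.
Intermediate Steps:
z(d) = -9 (z(d) = -4 + (-1 - 4) = -4 - 5 = -9)
w(y) = -2/y
m = 160 (m = 8*20 = 160)
f(O, l) = 8 (f(O, l) = 3 + 5 = 8)
C(T, H) = 8 + T (C(T, H) = T + 8 = 8 + T)
1200*(w(28) + C(32, m)) = 1200*(-2/28 + (8 + 32)) = 1200*(-2*1/28 + 40) = 1200*(-1/14 + 40) = 1200*(559/14) = 335400/7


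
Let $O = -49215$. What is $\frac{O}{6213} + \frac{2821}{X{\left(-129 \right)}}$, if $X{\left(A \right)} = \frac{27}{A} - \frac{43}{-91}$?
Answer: $\frac{22843987533}{2133130} \approx 10709.0$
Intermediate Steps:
$X{\left(A \right)} = \frac{43}{91} + \frac{27}{A}$ ($X{\left(A \right)} = \frac{27}{A} - - \frac{43}{91} = \frac{27}{A} + \frac{43}{91} = \frac{43}{91} + \frac{27}{A}$)
$\frac{O}{6213} + \frac{2821}{X{\left(-129 \right)}} = - \frac{49215}{6213} + \frac{2821}{\frac{43}{91} + \frac{27}{-129}} = \left(-49215\right) \frac{1}{6213} + \frac{2821}{\frac{43}{91} + 27 \left(- \frac{1}{129}\right)} = - \frac{16405}{2071} + \frac{2821}{\frac{43}{91} - \frac{9}{43}} = - \frac{16405}{2071} + \frac{2821}{\frac{1030}{3913}} = - \frac{16405}{2071} + 2821 \cdot \frac{3913}{1030} = - \frac{16405}{2071} + \frac{11038573}{1030} = \frac{22843987533}{2133130}$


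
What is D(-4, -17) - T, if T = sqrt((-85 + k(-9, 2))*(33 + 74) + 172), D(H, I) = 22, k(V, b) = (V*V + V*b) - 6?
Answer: 22 - 2*I*sqrt(706) ≈ 22.0 - 53.141*I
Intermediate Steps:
k(V, b) = -6 + V**2 + V*b (k(V, b) = (V**2 + V*b) - 6 = -6 + V**2 + V*b)
T = 2*I*sqrt(706) (T = sqrt((-85 + (-6 + (-9)**2 - 9*2))*(33 + 74) + 172) = sqrt((-85 + (-6 + 81 - 18))*107 + 172) = sqrt((-85 + 57)*107 + 172) = sqrt(-28*107 + 172) = sqrt(-2996 + 172) = sqrt(-2824) = 2*I*sqrt(706) ≈ 53.141*I)
D(-4, -17) - T = 22 - 2*I*sqrt(706)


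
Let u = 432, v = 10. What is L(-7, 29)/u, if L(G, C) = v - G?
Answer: 17/432 ≈ 0.039352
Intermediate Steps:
L(G, C) = 10 - G
L(-7, 29)/u = (10 - 1*(-7))/432 = (10 + 7)*(1/432) = 17*(1/432) = 17/432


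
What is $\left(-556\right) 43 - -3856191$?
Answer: $3832283$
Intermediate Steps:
$\left(-556\right) 43 - -3856191 = -23908 + 3856191 = 3832283$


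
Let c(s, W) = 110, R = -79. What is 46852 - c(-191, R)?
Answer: 46742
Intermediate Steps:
46852 - c(-191, R) = 46852 - 1*110 = 46852 - 110 = 46742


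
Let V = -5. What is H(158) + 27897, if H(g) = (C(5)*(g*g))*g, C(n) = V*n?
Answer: -98579903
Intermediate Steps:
C(n) = -5*n
H(g) = -25*g³ (H(g) = ((-5*5)*(g*g))*g = (-25*g²)*g = -25*g³)
H(158) + 27897 = -25*158³ + 27897 = -25*3944312 + 27897 = -98607800 + 27897 = -98579903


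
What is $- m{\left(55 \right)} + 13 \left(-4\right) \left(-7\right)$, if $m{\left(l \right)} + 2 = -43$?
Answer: $409$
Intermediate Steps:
$m{\left(l \right)} = -45$ ($m{\left(l \right)} = -2 - 43 = -45$)
$- m{\left(55 \right)} + 13 \left(-4\right) \left(-7\right) = \left(-1\right) \left(-45\right) + 13 \left(-4\right) \left(-7\right) = 45 - -364 = 45 + 364 = 409$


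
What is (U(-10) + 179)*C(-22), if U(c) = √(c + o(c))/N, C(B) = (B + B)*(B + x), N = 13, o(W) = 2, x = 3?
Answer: 149644 + 1672*I*√2/13 ≈ 1.4964e+5 + 181.89*I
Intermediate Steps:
C(B) = 2*B*(3 + B) (C(B) = (B + B)*(B + 3) = (2*B)*(3 + B) = 2*B*(3 + B))
U(c) = √(2 + c)/13 (U(c) = √(c + 2)/13 = √(2 + c)*(1/13) = √(2 + c)/13)
(U(-10) + 179)*C(-22) = (√(2 - 10)/13 + 179)*(2*(-22)*(3 - 22)) = (√(-8)/13 + 179)*(2*(-22)*(-19)) = ((2*I*√2)/13 + 179)*836 = (2*I*√2/13 + 179)*836 = (179 + 2*I*√2/13)*836 = 149644 + 1672*I*√2/13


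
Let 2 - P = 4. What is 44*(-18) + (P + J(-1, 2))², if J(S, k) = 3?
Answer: -791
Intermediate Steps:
P = -2 (P = 2 - 1*4 = 2 - 4 = -2)
44*(-18) + (P + J(-1, 2))² = 44*(-18) + (-2 + 3)² = -792 + 1² = -792 + 1 = -791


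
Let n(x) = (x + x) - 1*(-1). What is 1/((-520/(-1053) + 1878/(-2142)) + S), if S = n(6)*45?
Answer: 9639/5635124 ≈ 0.0017105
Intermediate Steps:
n(x) = 1 + 2*x (n(x) = 2*x + 1 = 1 + 2*x)
S = 585 (S = (1 + 2*6)*45 = (1 + 12)*45 = 13*45 = 585)
1/((-520/(-1053) + 1878/(-2142)) + S) = 1/((-520/(-1053) + 1878/(-2142)) + 585) = 1/((-520*(-1/1053) + 1878*(-1/2142)) + 585) = 1/((40/81 - 313/357) + 585) = 1/(-3691/9639 + 585) = 1/(5635124/9639) = 9639/5635124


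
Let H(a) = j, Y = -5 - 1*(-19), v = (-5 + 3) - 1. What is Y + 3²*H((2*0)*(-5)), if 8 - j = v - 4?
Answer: 149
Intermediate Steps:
v = -3 (v = -2 - 1 = -3)
Y = 14 (Y = -5 + 19 = 14)
j = 15 (j = 8 - (-3 - 4) = 8 - 1*(-7) = 8 + 7 = 15)
H(a) = 15
Y + 3²*H((2*0)*(-5)) = 14 + 3²*15 = 14 + 9*15 = 14 + 135 = 149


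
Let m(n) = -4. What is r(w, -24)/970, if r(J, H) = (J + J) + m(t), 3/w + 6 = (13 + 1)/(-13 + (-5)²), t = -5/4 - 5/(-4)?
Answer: -76/14065 ≈ -0.0054035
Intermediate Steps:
t = 0 (t = -5*¼ - 5*(-¼) = -5/4 + 5/4 = 0)
w = -18/29 (w = 3/(-6 + (13 + 1)/(-13 + (-5)²)) = 3/(-6 + 14/(-13 + 25)) = 3/(-6 + 14/12) = 3/(-6 + 14*(1/12)) = 3/(-6 + 7/6) = 3/(-29/6) = 3*(-6/29) = -18/29 ≈ -0.62069)
r(J, H) = -4 + 2*J (r(J, H) = (J + J) - 4 = 2*J - 4 = -4 + 2*J)
r(w, -24)/970 = (-4 + 2*(-18/29))/970 = (-4 - 36/29)*(1/970) = -152/29*1/970 = -76/14065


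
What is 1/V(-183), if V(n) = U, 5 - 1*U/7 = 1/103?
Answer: 103/3598 ≈ 0.028627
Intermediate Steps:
U = 3598/103 (U = 35 - 7/103 = 3598/103 ≈ 34.932)
V(n) = 3598/103
1/V(-183) = 1/(3598/103) = 103/3598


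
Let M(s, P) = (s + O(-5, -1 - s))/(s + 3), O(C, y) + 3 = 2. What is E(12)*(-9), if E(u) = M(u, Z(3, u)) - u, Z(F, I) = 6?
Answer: 507/5 ≈ 101.40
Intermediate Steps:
O(C, y) = -1 (O(C, y) = -3 + 2 = -1)
M(s, P) = (-1 + s)/(3 + s) (M(s, P) = (s - 1)/(s + 3) = (-1 + s)/(3 + s))
E(u) = -u + (-1 + u)/(3 + u) (E(u) = (-1 + u)/(3 + u) - u = -u + (-1 + u)/(3 + u))
E(12)*(-9) = ((-1 + 12 - 1*12*(3 + 12))/(3 + 12))*(-9) = ((-1 + 12 - 1*12*15)/15)*(-9) = ((-1 + 12 - 180)/15)*(-9) = ((1/15)*(-169))*(-9) = -169/15*(-9) = 507/5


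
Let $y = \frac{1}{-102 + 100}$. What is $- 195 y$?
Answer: $\frac{195}{2} \approx 97.5$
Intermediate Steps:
$y = - \frac{1}{2}$ ($y = \frac{1}{-2} = - \frac{1}{2} \approx -0.5$)
$- 195 y = \left(-195\right) \left(- \frac{1}{2}\right) = \frac{195}{2}$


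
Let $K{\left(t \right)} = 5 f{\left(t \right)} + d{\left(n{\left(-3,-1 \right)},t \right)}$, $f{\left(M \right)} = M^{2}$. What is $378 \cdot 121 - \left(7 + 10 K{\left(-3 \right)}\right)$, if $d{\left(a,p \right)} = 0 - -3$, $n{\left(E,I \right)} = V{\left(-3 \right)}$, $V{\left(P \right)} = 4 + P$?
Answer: $45251$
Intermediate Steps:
$n{\left(E,I \right)} = 1$ ($n{\left(E,I \right)} = 4 - 3 = 1$)
$d{\left(a,p \right)} = 3$ ($d{\left(a,p \right)} = 0 + 3 = 3$)
$K{\left(t \right)} = 3 + 5 t^{2}$ ($K{\left(t \right)} = 5 t^{2} + 3 = 3 + 5 t^{2}$)
$378 \cdot 121 - \left(7 + 10 K{\left(-3 \right)}\right) = 378 \cdot 121 - \left(7 + 10 \left(3 + 5 \left(-3\right)^{2}\right)\right) = 45738 - \left(7 + 10 \left(3 + 5 \cdot 9\right)\right) = 45738 - \left(7 + 10 \left(3 + 45\right)\right) = 45738 - 487 = 45251$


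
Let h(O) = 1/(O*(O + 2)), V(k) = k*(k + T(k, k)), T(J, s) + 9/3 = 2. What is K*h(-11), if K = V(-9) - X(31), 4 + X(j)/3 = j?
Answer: 1/11 ≈ 0.090909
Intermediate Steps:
T(J, s) = -1 (T(J, s) = -3 + 2 = -1)
X(j) = -12 + 3*j
V(k) = k*(-1 + k) (V(k) = k*(k - 1) = k*(-1 + k))
h(O) = 1/(O*(2 + O))
K = 9 (K = -9*(-1 - 9) - (-12 + 3*31) = -9*(-10) - (-12 + 93) = 90 - 1*81 = 90 - 81 = 9)
K*h(-11) = 9*(1/((-11)*(2 - 11))) = 9*(-1/11/(-9)) = 9*(-1/11*(-⅑)) = 9*(1/99) = 1/11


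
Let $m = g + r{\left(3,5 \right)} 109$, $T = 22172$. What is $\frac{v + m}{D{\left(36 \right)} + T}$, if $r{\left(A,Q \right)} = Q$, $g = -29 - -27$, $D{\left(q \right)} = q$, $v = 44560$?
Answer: $\frac{45103}{22208} \approx 2.0309$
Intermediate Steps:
$g = -2$ ($g = -29 + 27 = -2$)
$m = 543$ ($m = -2 + 5 \cdot 109 = -2 + 545 = 543$)
$\frac{v + m}{D{\left(36 \right)} + T} = \frac{44560 + 543}{36 + 22172} = \frac{45103}{22208}$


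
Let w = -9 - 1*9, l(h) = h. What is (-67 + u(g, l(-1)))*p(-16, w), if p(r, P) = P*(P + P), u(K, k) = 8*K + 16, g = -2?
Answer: -43416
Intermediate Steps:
u(K, k) = 16 + 8*K
w = -18 (w = -9 - 9 = -18)
p(r, P) = 2*P**2 (p(r, P) = P*(2*P) = 2*P**2)
(-67 + u(g, l(-1)))*p(-16, w) = (-67 + (16 + 8*(-2)))*(2*(-18)**2) = (-67 + (16 - 16))*(2*324) = (-67 + 0)*648 = -67*648 = -43416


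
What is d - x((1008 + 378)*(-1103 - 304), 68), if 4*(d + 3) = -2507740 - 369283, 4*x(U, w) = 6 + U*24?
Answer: 43925407/4 ≈ 1.0981e+7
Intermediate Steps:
x(U, w) = 3/2 + 6*U (x(U, w) = (6 + U*24)/4 = (6 + 24*U)/4 = 3/2 + 6*U)
d = -2877035/4 (d = -3 + (-2507740 - 369283)/4 = -3 + (¼)*(-2877023) = -3 - 2877023/4 = -2877035/4 ≈ -7.1926e+5)
d - x((1008 + 378)*(-1103 - 304), 68) = -2877035/4 - (3/2 + 6*((1008 + 378)*(-1103 - 304))) = -2877035/4 - (3/2 + 6*(1386*(-1407))) = -2877035/4 - (3/2 + 6*(-1950102)) = -2877035/4 - (3/2 - 11700612) = -2877035/4 - 1*(-23401221/2) = -2877035/4 + 23401221/2 = 43925407/4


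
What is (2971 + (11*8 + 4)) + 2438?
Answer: 5501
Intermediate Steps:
(2971 + (11*8 + 4)) + 2438 = (2971 + (88 + 4)) + 2438 = (2971 + 92) + 2438 = 3063 + 2438 = 5501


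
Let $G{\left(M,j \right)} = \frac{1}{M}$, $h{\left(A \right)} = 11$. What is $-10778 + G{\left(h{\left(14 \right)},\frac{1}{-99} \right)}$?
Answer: $- \frac{118557}{11} \approx -10778.0$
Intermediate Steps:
$-10778 + G{\left(h{\left(14 \right)},\frac{1}{-99} \right)} = -10778 + \frac{1}{11} = - \frac{118557}{11}$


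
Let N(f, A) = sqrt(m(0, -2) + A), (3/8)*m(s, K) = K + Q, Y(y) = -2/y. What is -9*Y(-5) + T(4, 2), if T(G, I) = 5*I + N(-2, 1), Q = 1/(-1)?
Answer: 32/5 + I*sqrt(7) ≈ 6.4 + 2.6458*I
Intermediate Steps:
Q = -1
m(s, K) = -8/3 + 8*K/3 (m(s, K) = 8*(K - 1)/3 = 8*(-1 + K)/3 = -8/3 + 8*K/3)
N(f, A) = sqrt(-8 + A) (N(f, A) = sqrt((-8/3 + (8/3)*(-2)) + A) = sqrt((-8/3 - 16/3) + A) = sqrt(-8 + A))
T(G, I) = 5*I + I*sqrt(7) (T(G, I) = 5*I + sqrt(-8 + 1) = 5*I + sqrt(-7) = 5*I + I*sqrt(7))
-9*Y(-5) + T(4, 2) = -(-18)/(-5) + (5*2 + I*sqrt(7)) = -(-18)*(-1)/5 + (10 + I*sqrt(7)) = -9*2/5 + (10 + I*sqrt(7)) = -18/5 + (10 + I*sqrt(7)) = 32/5 + I*sqrt(7)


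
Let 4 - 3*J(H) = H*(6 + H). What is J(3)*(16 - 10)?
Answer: -46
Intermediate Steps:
J(H) = 4/3 - H*(6 + H)/3
J(3)*(16 - 10) = (4/3 - 2*3 - ⅓*3²)*(16 - 10) = (4/3 - 6 - ⅓*9)*6 = (4/3 - 6 - 3)*6 = -23/3*6 = -46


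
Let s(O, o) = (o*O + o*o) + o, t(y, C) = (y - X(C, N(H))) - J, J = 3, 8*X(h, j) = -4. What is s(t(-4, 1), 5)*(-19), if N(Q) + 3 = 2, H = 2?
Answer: 95/2 ≈ 47.500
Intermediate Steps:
N(Q) = -1 (N(Q) = -3 + 2 = -1)
X(h, j) = -½ (X(h, j) = (⅛)*(-4) = -½)
t(y, C) = -5/2 + y (t(y, C) = (y - 1*(-½)) - 1*3 = (y + ½) - 3 = (½ + y) - 3 = -5/2 + y)
s(O, o) = o + o² + O*o (s(O, o) = (O*o + o²) + o = (o² + O*o) + o = o + o² + O*o)
s(t(-4, 1), 5)*(-19) = (5*(1 + (-5/2 - 4) + 5))*(-19) = (5*(1 - 13/2 + 5))*(-19) = (5*(-½))*(-19) = -5/2*(-19) = 95/2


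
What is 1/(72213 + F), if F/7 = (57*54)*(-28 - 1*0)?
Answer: -1/531075 ≈ -1.8830e-6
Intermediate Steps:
F = -603288 (F = 7*((57*54)*(-28 - 1*0)) = 7*(3078*(-28 + 0)) = 7*(3078*(-28)) = 7*(-86184) = -603288)
1/(72213 + F) = 1/(72213 - 603288) = 1/(-531075) = -1/531075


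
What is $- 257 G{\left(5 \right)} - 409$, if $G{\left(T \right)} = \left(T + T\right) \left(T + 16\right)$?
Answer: $-54379$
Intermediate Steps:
$G{\left(T \right)} = 2 T \left(16 + T\right)$
$- 257 G{\left(5 \right)} - 409 = - 257 \cdot 2 \cdot 5 \left(16 + 5\right) - 409 = - 257 \cdot 2 \cdot 5 \cdot 21 - 409 = \left(-257\right) 210 - 409 = -53970 - 409 = -54379$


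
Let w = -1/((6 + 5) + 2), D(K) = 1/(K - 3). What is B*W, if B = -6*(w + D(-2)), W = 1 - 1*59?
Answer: -6264/65 ≈ -96.369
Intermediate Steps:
W = -58 (W = 1 - 59 = -58)
D(K) = 1/(-3 + K)
w = -1/13 (w = -1/(11 + 2) = -1/13 ≈ -0.076923)
B = 108/65 (B = -6*(-1/13 + 1/(-3 - 2)) = -6*(-1/13 + 1/(-5)) = -6*(-1/13 - ⅕) = -6*(-18/65) = 108/65 ≈ 1.6615)
B*W = (108/65)*(-58) = -6264/65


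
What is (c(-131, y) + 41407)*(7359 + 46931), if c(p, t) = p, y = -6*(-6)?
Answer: 2240874040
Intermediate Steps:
y = 36
(c(-131, y) + 41407)*(7359 + 46931) = (-131 + 41407)*(7359 + 46931) = 41276*54290 = 2240874040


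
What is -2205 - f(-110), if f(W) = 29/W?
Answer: -242521/110 ≈ -2204.7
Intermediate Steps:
-2205 - f(-110) = -2205 - 29/(-110) = -2205 - 29*(-1)/110 = -2205 - 1*(-29/110) = -2205 + 29/110 = -242521/110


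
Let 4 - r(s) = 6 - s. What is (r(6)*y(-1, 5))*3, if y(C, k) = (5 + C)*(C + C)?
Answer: -96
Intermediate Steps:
y(C, k) = 2*C*(5 + C) (y(C, k) = (5 + C)*(2*C) = 2*C*(5 + C))
r(s) = -2 + s (r(s) = 4 - (6 - s) = 4 + (-6 + s) = -2 + s)
(r(6)*y(-1, 5))*3 = ((-2 + 6)*(2*(-1)*(5 - 1)))*3 = (4*(2*(-1)*4))*3 = (4*(-8))*3 = -32*3 = -96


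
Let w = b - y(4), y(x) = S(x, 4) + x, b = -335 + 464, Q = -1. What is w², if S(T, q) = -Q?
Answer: 15376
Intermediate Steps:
S(T, q) = 1 (S(T, q) = -1*(-1) = 1)
b = 129
y(x) = 1 + x
w = 124 (w = 129 - (1 + 4) = 129 - 1*5 = 129 - 5 = 124)
w² = 124² = 15376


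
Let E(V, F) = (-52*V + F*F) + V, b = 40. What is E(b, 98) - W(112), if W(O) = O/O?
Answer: 7563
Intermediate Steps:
W(O) = 1
E(V, F) = F² - 51*V (E(V, F) = (-52*V + F²) + V = (F² - 52*V) + V = F² - 51*V)
E(b, 98) - W(112) = (98² - 51*40) - 1*1 = (9604 - 2040) - 1 = 7564 - 1 = 7563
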